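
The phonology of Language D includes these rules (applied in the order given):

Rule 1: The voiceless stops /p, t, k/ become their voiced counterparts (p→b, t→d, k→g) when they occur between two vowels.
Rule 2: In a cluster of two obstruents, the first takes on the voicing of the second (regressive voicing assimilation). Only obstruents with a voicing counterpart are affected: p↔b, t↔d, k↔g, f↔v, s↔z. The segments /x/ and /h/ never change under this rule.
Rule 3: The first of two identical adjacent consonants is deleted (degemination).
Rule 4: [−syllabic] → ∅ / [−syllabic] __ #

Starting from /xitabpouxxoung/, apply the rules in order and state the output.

Rule 1 (intervocalic voicing): /t/ is a voiceless stop between vowels /i/ and /a/, so it voices to [d]. /xitabpouxxoung/ → xidabpouxxoung.
Rule 2 (regressive voicing assimilation): /b/ precedes the voiceless obstruent /p/, so it devoices to [p] by assimilation. /xidabpouxxoung/ → xidappouxxoung.
Rule 3 (degemination): /pp/ is a geminate; the first /p/ deletes. /xx/ is a geminate; the first /x/ deletes. /xidappouxxoung/ → xidapouxoung.
Rule 4 (final cluster simplification): /g/ is the second consonant of a word-final cluster /ng/, so it deletes. /xidapouxoung/ → xidapouxoun.

xidapouxoun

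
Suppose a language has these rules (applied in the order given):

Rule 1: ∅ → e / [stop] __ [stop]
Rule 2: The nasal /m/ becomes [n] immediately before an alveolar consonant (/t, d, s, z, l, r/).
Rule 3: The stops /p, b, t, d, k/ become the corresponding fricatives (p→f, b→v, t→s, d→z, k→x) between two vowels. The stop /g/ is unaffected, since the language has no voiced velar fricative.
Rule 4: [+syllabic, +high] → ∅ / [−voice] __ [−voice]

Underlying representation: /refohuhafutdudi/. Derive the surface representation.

Rule 1 (stop-cluster e-epenthesis): /t/ and /d/ form a stop–stop cluster, so [e] is inserted between them. /refohuhafutdudi/ → refohuhafutedudi.
Rule 2 (nasal place assimilation): no segment meets the environment; /refohuhafutedudi/ is unchanged.
Rule 3 (intervocalic spirantization): /t/ is a stop between vowels /u/ and /e/, so it spirantizes to the fricative [s]. /d/ is a stop between vowels /e/ and /u/, so it spirantizes to the fricative [z]. /d/ is a stop between vowels /u/ and /i/, so it spirantizes to the fricative [z]. /refohuhafutedudi/ → refohuhafusezuzi.
Rule 4 (high vowel syncope): /u/ is a high vowel flanked by voiceless consonants /h/ and /h/, so it deletes. /u/ is a high vowel flanked by voiceless consonants /f/ and /s/, so it deletes. /refohuhafusezuzi/ → refohhafsezuzi.

refohhafsezuzi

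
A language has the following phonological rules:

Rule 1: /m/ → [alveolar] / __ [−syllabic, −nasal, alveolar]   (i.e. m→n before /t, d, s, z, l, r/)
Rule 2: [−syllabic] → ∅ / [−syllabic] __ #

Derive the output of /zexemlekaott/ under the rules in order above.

Rule 1 (nasal place assimilation): /m/ precedes the alveolar consonant /l/, so it assimilates in place to [n]. /zexemlekaott/ → zexenlekaott.
Rule 2 (final cluster simplification): /t/ is the second consonant of a word-final cluster /tt/, so it deletes. /zexenlekaott/ → zexenlekaot.

zexenlekaot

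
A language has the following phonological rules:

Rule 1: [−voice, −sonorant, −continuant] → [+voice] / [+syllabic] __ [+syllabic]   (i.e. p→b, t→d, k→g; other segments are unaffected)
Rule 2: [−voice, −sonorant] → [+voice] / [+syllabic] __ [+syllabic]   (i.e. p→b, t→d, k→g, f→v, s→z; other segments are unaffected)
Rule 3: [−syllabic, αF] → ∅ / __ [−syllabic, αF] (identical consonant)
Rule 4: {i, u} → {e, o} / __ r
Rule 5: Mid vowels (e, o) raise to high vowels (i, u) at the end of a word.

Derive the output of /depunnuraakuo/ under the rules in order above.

Rule 1 (intervocalic voicing): /p/ is a voiceless stop between vowels /e/ and /u/, so it voices to [b]. /k/ is a voiceless stop between vowels /a/ and /u/, so it voices to [g]. /depunnuraakuo/ → debunnuraaguo.
Rule 2 (intervocalic voicing): no segment meets the environment; /debunnuraaguo/ is unchanged.
Rule 3 (degemination): /nn/ is a geminate; the first /n/ deletes. /debunnuraaguo/ → debunuraaguo.
Rule 4 (pre-rhotic lowering): /u/ is a high vowel immediately before /r/, so it lowers to [o]. /debunuraaguo/ → debunoraaguo.
Rule 5 (final vowel raising): /o/ is a mid vowel in word-final position, so it raises to [u]. /debunoraaguo/ → debunoraaguu.

debunoraaguu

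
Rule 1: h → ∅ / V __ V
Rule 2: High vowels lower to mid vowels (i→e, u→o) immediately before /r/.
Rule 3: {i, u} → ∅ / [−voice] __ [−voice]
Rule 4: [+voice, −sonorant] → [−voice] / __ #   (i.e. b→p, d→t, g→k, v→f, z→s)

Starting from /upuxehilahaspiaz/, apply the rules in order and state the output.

Rule 1 (intervocalic h-deletion): /h/ occurs between vowels /e/ and /i/, so it deletes. /h/ occurs between vowels /a/ and /a/, so it deletes. /upuxehilahaspiaz/ → upuxeilaaspiaz.
Rule 2 (pre-rhotic lowering): no segment meets the environment; /upuxeilaaspiaz/ is unchanged.
Rule 3 (high vowel syncope): /u/ is a high vowel flanked by voiceless consonants /p/ and /x/, so it deletes. /upuxeilaaspiaz/ → upxeilaaspiaz.
Rule 4 (final devoicing): /z/ is a voiced obstruent in word-final position, so it devoices to [s]. /upxeilaaspiaz/ → upxeilaaspias.

upxeilaaspias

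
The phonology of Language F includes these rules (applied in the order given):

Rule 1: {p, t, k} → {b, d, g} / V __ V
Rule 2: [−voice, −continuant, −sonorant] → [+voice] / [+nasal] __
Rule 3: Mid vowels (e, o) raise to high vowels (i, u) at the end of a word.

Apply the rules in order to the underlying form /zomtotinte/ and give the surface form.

Rule 1 (intervocalic voicing): /t/ is a voiceless stop between vowels /o/ and /i/, so it voices to [d]. /zomtotinte/ → zomtodinte.
Rule 2 (post-nasal voicing): /t/ is a voiceless stop immediately after the nasal /m/, so it voices to [d]. /t/ is a voiceless stop immediately after the nasal /n/, so it voices to [d]. /zomtodinte/ → zomdodinde.
Rule 3 (final vowel raising): /e/ is a mid vowel in word-final position, so it raises to [i]. /zomdodinde/ → zomdodindi.

zomdodindi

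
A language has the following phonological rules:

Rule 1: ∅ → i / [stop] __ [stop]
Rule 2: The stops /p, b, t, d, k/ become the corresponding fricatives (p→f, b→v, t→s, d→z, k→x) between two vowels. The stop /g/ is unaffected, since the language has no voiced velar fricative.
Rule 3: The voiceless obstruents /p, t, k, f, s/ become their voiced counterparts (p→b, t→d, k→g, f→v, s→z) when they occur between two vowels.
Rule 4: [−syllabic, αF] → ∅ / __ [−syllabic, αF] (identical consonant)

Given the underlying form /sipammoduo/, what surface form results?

Rule 1 (stop-cluster i-epenthesis): no segment meets the environment; /sipammoduo/ is unchanged.
Rule 2 (intervocalic spirantization): /p/ is a stop between vowels /i/ and /a/, so it spirantizes to the fricative [f]. /d/ is a stop between vowels /o/ and /u/, so it spirantizes to the fricative [z]. /sipammoduo/ → sifammozuo.
Rule 3 (intervocalic voicing): /f/ is a voiceless obstruent between vowels /i/ and /a/, so it voices to [v]. /sifammozuo/ → sivammozuo.
Rule 4 (degemination): /mm/ is a geminate; the first /m/ deletes. /sivammozuo/ → sivamozuo.

sivamozuo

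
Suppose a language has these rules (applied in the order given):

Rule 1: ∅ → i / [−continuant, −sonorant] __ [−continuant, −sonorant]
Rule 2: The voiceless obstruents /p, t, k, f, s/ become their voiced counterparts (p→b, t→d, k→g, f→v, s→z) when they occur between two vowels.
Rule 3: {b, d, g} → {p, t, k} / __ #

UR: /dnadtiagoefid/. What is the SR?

Rule 1 (stop-cluster i-epenthesis): /d/ and /t/ form a stop–stop cluster, so [i] is inserted between them. /dnadtiagoefid/ → dnaditiagoefid.
Rule 2 (intervocalic voicing): /t/ is a voiceless obstruent between vowels /i/ and /i/, so it voices to [d]. /f/ is a voiceless obstruent between vowels /e/ and /i/, so it voices to [v]. /dnaditiagoefid/ → dnadidiagoevid.
Rule 3 (final devoicing): /d/ is a voiced stop in word-final position, so it devoices to [t]. /dnadidiagoevid/ → dnadidiagoevit.

dnadidiagoevit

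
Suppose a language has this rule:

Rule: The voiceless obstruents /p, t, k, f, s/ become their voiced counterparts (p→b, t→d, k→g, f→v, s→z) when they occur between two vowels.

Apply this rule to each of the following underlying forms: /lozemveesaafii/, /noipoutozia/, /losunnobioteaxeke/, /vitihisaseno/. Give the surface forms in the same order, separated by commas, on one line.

lozemveezaavii, noiboudozia, lozunnobiodeaxege, vidihizazeno

/lozemveesaafii/: /s/ is a voiceless obstruent between vowels /e/ and /a/, so it voices to [z]. /f/ is a voiceless obstruent between vowels /a/ and /i/, so it voices to [v]. → [lozemveezaavii].
/noipoutozia/: /p/ is a voiceless obstruent between vowels /i/ and /o/, so it voices to [b]. /t/ is a voiceless obstruent between vowels /u/ and /o/, so it voices to [d]. → [noiboudozia].
/losunnobioteaxeke/: /s/ is a voiceless obstruent between vowels /o/ and /u/, so it voices to [z]. /t/ is a voiceless obstruent between vowels /o/ and /e/, so it voices to [d]. /k/ is a voiceless obstruent between vowels /e/ and /e/, so it voices to [g]. → [lozunnobiodeaxege].
/vitihisaseno/: /t/ is a voiceless obstruent between vowels /i/ and /i/, so it voices to [d]. /s/ is a voiceless obstruent between vowels /i/ and /a/, so it voices to [z]. /s/ is a voiceless obstruent between vowels /a/ and /e/, so it voices to [z]. → [vidihizazeno].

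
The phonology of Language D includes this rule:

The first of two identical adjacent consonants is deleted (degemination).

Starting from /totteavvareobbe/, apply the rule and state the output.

toteavareobe

/tt/ is a geminate; the first /t/ deletes.
/vv/ is a geminate; the first /v/ deletes.
/bb/ is a geminate; the first /b/ deletes.
The other instances of /t/, /v/, /r/, /b/ do not occur in the required environment and remain unchanged.
Surface form: [toteavareobe].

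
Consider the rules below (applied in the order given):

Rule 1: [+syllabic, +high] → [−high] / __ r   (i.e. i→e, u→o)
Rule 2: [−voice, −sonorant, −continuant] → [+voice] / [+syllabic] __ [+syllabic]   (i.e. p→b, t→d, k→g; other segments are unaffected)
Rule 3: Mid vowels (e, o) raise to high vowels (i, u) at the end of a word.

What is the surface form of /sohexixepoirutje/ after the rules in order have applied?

Rule 1 (pre-rhotic lowering): /i/ is a high vowel immediately before /r/, so it lowers to [e]. /sohexixepoirutje/ → sohexixepoerutje.
Rule 2 (intervocalic voicing): /p/ is a voiceless stop between vowels /e/ and /o/, so it voices to [b]. /sohexixepoerutje/ → sohexixeboerutje.
Rule 3 (final vowel raising): /e/ is a mid vowel in word-final position, so it raises to [i]. /sohexixeboerutje/ → sohexixeboerutji.

sohexixeboerutji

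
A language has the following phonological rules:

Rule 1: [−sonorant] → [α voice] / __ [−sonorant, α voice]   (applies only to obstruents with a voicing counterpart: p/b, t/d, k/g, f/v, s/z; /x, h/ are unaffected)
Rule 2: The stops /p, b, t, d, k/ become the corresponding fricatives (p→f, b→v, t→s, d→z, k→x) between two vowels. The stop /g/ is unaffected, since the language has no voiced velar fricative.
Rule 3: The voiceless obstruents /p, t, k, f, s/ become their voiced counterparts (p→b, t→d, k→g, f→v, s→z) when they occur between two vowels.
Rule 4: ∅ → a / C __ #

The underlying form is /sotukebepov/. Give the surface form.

sozuxevevova

Rule 1 (regressive voicing assimilation): no segment meets the environment; /sotukebepov/ is unchanged.
Rule 2 (intervocalic spirantization): /t/ is a stop between vowels /o/ and /u/, so it spirantizes to the fricative [s]. /k/ is a stop between vowels /u/ and /e/, so it spirantizes to the fricative [x]. /b/ is a stop between vowels /e/ and /e/, so it spirantizes to the fricative [v]. /p/ is a stop between vowels /e/ and /o/, so it spirantizes to the fricative [f]. /sotukebepov/ → sosuxevefov.
Rule 3 (intervocalic voicing): /s/ is a voiceless obstruent between vowels /o/ and /u/, so it voices to [z]. /f/ is a voiceless obstruent between vowels /e/ and /o/, so it voices to [v]. /sosuxevefov/ → sozuxevevov.
Rule 4 (final a-epenthesis): the form ends in the consonant /v/, so [a] is inserted word-finally. /sozuxevevov/ → sozuxevevova.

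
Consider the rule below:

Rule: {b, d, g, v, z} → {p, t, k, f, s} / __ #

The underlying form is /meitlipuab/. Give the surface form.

/b/ is a voiced obstruent in word-final position, so it devoices to [p].
Surface form: [meitlipuap].

meitlipuap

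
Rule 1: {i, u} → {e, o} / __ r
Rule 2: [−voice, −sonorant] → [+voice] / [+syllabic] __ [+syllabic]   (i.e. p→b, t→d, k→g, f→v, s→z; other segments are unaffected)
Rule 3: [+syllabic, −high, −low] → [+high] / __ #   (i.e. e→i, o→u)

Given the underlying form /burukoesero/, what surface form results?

Rule 1 (pre-rhotic lowering): /u/ is a high vowel immediately before /r/, so it lowers to [o]. /burukoesero/ → borukoesero.
Rule 2 (intervocalic voicing): /k/ is a voiceless obstruent between vowels /u/ and /o/, so it voices to [g]. /s/ is a voiceless obstruent between vowels /e/ and /e/, so it voices to [z]. /borukoesero/ → borugoezero.
Rule 3 (final vowel raising): /o/ is a mid vowel in word-final position, so it raises to [u]. /borugoezero/ → borugoezeru.

borugoezeru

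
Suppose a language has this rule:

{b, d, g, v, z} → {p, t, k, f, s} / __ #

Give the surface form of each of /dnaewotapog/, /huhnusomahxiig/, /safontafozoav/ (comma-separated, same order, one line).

/dnaewotapog/: /g/ is a voiced obstruent in word-final position, so it devoices to [k]. → [dnaewotapok].
/huhnusomahxiig/: /g/ is a voiced obstruent in word-final position, so it devoices to [k]. → [huhnusomahxiik].
/safontafozoav/: /v/ is a voiced obstruent in word-final position, so it devoices to [f]. → [safontafozoaf].

dnaewotapok, huhnusomahxiik, safontafozoaf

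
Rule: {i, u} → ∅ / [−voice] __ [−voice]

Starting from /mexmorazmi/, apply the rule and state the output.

No segment of /mexmorazmi/ meets the structural description of the rule, so the form surfaces unchanged.

mexmorazmi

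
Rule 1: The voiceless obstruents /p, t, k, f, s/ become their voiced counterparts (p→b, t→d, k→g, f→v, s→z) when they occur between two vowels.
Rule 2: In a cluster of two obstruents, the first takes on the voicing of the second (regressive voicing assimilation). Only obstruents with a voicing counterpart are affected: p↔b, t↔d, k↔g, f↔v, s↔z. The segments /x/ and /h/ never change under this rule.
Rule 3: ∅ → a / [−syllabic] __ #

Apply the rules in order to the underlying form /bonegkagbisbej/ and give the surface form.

Rule 1 (intervocalic voicing): no segment meets the environment; /bonegkagbisbej/ is unchanged.
Rule 2 (regressive voicing assimilation): /g/ precedes the voiceless obstruent /k/, so it devoices to [k] by assimilation. /s/ precedes the voiced obstruent /b/, so it voices to [z] by assimilation. /bonegkagbisbej/ → bonekkagbizbej.
Rule 3 (final a-epenthesis): the form ends in the consonant /j/, so [a] is inserted word-finally. /bonekkagbizbej/ → bonekkagbizbeja.

bonekkagbizbeja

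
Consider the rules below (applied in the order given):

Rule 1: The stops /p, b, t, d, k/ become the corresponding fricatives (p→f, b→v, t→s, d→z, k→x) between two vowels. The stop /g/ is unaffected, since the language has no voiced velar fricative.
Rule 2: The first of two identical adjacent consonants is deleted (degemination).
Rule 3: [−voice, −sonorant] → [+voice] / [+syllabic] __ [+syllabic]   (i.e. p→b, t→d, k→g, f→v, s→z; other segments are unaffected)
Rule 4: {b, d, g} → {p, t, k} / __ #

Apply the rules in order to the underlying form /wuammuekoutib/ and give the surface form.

wuamuexouzip

Rule 1 (intervocalic spirantization): /k/ is a stop between vowels /e/ and /o/, so it spirantizes to the fricative [x]. /t/ is a stop between vowels /u/ and /i/, so it spirantizes to the fricative [s]. /wuammuekoutib/ → wuammuexousib.
Rule 2 (degemination): /mm/ is a geminate; the first /m/ deletes. /wuammuexousib/ → wuamuexousib.
Rule 3 (intervocalic voicing): /s/ is a voiceless obstruent between vowels /u/ and /i/, so it voices to [z]. /wuamuexousib/ → wuamuexouzib.
Rule 4 (final devoicing): /b/ is a voiced stop in word-final position, so it devoices to [p]. /wuamuexouzib/ → wuamuexouzip.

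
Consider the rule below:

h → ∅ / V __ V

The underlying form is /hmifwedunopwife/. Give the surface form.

No segment of /hmifwedunopwife/ meets the structural description of the rule, so the form surfaces unchanged.

hmifwedunopwife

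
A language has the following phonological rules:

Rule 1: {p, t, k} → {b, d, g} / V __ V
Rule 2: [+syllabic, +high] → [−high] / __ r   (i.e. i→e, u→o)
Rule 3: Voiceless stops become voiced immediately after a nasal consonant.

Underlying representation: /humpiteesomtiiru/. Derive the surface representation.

humbideesomdieru

Rule 1 (intervocalic voicing): /t/ is a voiceless stop between vowels /i/ and /e/, so it voices to [d]. /humpiteesomtiiru/ → humpideesomtiiru.
Rule 2 (pre-rhotic lowering): /i/ is a high vowel immediately before /r/, so it lowers to [e]. /humpideesomtiiru/ → humpideesomtieru.
Rule 3 (post-nasal voicing): /p/ is a voiceless stop immediately after the nasal /m/, so it voices to [b]. /t/ is a voiceless stop immediately after the nasal /m/, so it voices to [d]. /humpideesomtieru/ → humbideesomdieru.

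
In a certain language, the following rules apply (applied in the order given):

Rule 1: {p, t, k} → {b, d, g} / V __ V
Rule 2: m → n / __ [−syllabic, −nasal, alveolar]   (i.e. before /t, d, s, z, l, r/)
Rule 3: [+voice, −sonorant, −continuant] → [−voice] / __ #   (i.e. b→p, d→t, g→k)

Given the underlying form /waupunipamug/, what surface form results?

waubunibamuk

Rule 1 (intervocalic voicing): /p/ is a voiceless stop between vowels /u/ and /u/, so it voices to [b]. /p/ is a voiceless stop between vowels /i/ and /a/, so it voices to [b]. /waupunipamug/ → waubunibamug.
Rule 2 (nasal place assimilation): no segment meets the environment; /waubunibamug/ is unchanged.
Rule 3 (final devoicing): /g/ is a voiced stop in word-final position, so it devoices to [k]. /waubunibamug/ → waubunibamuk.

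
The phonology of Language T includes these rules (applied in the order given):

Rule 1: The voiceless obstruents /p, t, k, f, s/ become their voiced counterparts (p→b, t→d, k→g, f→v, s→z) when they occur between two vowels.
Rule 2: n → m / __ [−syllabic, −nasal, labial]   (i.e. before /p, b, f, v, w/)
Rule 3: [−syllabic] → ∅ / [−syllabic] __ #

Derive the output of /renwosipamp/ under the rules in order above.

Rule 1 (intervocalic voicing): /s/ is a voiceless obstruent between vowels /o/ and /i/, so it voices to [z]. /p/ is a voiceless obstruent between vowels /i/ and /a/, so it voices to [b]. /renwosipamp/ → renwozibamp.
Rule 2 (nasal place assimilation): /n/ precedes the labial consonant /w/, so it assimilates in place to [m]. /renwozibamp/ → remwozibamp.
Rule 3 (final cluster simplification): /p/ is the second consonant of a word-final cluster /mp/, so it deletes. /remwozibamp/ → remwozibam.

remwozibam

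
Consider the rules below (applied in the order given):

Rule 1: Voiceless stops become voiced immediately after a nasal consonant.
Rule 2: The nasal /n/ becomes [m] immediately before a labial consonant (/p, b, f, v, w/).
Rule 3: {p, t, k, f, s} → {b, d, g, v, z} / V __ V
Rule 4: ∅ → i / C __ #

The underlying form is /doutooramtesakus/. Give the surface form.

Rule 1 (post-nasal voicing): /t/ is a voiceless stop immediately after the nasal /m/, so it voices to [d]. /doutooramtesakus/ → doutooramdesakus.
Rule 2 (nasal place assimilation): no segment meets the environment; /doutooramdesakus/ is unchanged.
Rule 3 (intervocalic voicing): /t/ is a voiceless obstruent between vowels /u/ and /o/, so it voices to [d]. /s/ is a voiceless obstruent between vowels /e/ and /a/, so it voices to [z]. /k/ is a voiceless obstruent between vowels /a/ and /u/, so it voices to [g]. /doutooramdesakus/ → doudooramdezagus.
Rule 4 (final i-epenthesis): the form ends in the consonant /s/, so [i] is inserted word-finally. /doudooramdezagus/ → doudooramdezagusi.

doudooramdezagusi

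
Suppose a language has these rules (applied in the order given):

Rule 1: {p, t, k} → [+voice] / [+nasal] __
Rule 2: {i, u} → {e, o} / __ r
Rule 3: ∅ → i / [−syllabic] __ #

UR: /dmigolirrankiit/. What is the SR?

Rule 1 (post-nasal voicing): /k/ is a voiceless stop immediately after the nasal /n/, so it voices to [g]. /dmigolirrankiit/ → dmigolirrangiit.
Rule 2 (pre-rhotic lowering): /i/ is a high vowel immediately before /r/, so it lowers to [e]. /dmigolirrangiit/ → dmigolerrangiit.
Rule 3 (final i-epenthesis): the form ends in the consonant /t/, so [i] is inserted word-finally. /dmigolerrangiit/ → dmigolerrangiiti.

dmigolerrangiiti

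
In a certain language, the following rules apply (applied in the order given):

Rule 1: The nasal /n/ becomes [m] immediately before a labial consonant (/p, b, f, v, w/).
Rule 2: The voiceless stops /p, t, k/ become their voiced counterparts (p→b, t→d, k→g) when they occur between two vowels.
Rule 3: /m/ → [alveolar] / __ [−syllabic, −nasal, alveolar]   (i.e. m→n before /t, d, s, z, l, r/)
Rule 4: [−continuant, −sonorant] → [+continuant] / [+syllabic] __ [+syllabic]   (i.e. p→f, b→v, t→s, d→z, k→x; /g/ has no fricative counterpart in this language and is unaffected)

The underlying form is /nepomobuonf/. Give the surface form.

nevomovuomf

Rule 1 (nasal place assimilation): /n/ precedes the labial consonant /f/, so it assimilates in place to [m]. /nepomobuonf/ → nepomobuomf.
Rule 2 (intervocalic voicing): /p/ is a voiceless stop between vowels /e/ and /o/, so it voices to [b]. /nepomobuomf/ → nebomobuomf.
Rule 3 (nasal place assimilation): no segment meets the environment; /nebomobuomf/ is unchanged.
Rule 4 (intervocalic spirantization): /b/ is a stop between vowels /e/ and /o/, so it spirantizes to the fricative [v]. /b/ is a stop between vowels /o/ and /u/, so it spirantizes to the fricative [v]. /nebomobuomf/ → nevomovuomf.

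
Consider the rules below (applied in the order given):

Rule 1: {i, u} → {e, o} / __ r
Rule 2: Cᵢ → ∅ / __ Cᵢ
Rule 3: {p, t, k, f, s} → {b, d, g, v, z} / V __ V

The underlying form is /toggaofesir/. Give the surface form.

togaovezer

Rule 1 (pre-rhotic lowering): /i/ is a high vowel immediately before /r/, so it lowers to [e]. /toggaofesir/ → toggaofeser.
Rule 2 (degemination): /gg/ is a geminate; the first /g/ deletes. /toggaofeser/ → togaofeser.
Rule 3 (intervocalic voicing): /f/ is a voiceless obstruent between vowels /o/ and /e/, so it voices to [v]. /s/ is a voiceless obstruent between vowels /e/ and /e/, so it voices to [z]. /togaofeser/ → togaovezer.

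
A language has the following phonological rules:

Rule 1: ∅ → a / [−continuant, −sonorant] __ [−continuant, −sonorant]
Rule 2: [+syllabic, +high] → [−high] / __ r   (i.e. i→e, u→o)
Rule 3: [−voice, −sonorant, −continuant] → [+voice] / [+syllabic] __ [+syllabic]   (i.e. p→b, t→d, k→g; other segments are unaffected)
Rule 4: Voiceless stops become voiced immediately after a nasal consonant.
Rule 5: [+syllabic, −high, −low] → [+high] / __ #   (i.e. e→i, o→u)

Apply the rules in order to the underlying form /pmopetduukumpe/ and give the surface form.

pmobedaduugumbi

Rule 1 (stop-cluster a-epenthesis): /t/ and /d/ form a stop–stop cluster, so [a] is inserted between them. /pmopetduukumpe/ → pmopetaduukumpe.
Rule 2 (pre-rhotic lowering): no segment meets the environment; /pmopetaduukumpe/ is unchanged.
Rule 3 (intervocalic voicing): /p/ is a voiceless stop between vowels /o/ and /e/, so it voices to [b]. /t/ is a voiceless stop between vowels /e/ and /a/, so it voices to [d]. /k/ is a voiceless stop between vowels /u/ and /u/, so it voices to [g]. /pmopetaduukumpe/ → pmobedaduugumpe.
Rule 4 (post-nasal voicing): /p/ is a voiceless stop immediately after the nasal /m/, so it voices to [b]. /pmobedaduugumpe/ → pmobedaduugumbe.
Rule 5 (final vowel raising): /e/ is a mid vowel in word-final position, so it raises to [i]. /pmobedaduugumbe/ → pmobedaduugumbi.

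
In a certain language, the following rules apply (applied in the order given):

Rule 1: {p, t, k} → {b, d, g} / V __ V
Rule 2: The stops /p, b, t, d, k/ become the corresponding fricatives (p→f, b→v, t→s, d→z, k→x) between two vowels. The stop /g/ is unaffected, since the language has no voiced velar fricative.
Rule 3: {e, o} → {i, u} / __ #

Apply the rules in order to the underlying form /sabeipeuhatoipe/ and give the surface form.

Rule 1 (intervocalic voicing): /p/ is a voiceless stop between vowels /i/ and /e/, so it voices to [b]. /t/ is a voiceless stop between vowels /a/ and /o/, so it voices to [d]. /p/ is a voiceless stop between vowels /i/ and /e/, so it voices to [b]. /sabeipeuhatoipe/ → sabeibeuhadoibe.
Rule 2 (intervocalic spirantization): /b/ is a stop between vowels /a/ and /e/, so it spirantizes to the fricative [v]. /b/ is a stop between vowels /i/ and /e/, so it spirantizes to the fricative [v]. /d/ is a stop between vowels /a/ and /o/, so it spirantizes to the fricative [z]. /b/ is a stop between vowels /i/ and /e/, so it spirantizes to the fricative [v]. /sabeibeuhadoibe/ → saveiveuhazoive.
Rule 3 (final vowel raising): /e/ is a mid vowel in word-final position, so it raises to [i]. /saveiveuhazoive/ → saveiveuhazoivi.

saveiveuhazoivi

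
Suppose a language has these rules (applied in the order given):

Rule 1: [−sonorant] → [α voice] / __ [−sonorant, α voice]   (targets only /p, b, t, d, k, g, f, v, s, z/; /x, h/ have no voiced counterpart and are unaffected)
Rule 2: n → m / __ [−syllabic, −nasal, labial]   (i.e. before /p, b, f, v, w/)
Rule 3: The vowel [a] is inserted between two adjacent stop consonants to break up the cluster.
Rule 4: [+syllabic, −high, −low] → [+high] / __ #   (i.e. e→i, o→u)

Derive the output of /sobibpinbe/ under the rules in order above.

Rule 1 (regressive voicing assimilation): /b/ precedes the voiceless obstruent /p/, so it devoices to [p] by assimilation. /sobibpinbe/ → sobippinbe.
Rule 2 (nasal place assimilation): /n/ precedes the labial consonant /b/, so it assimilates in place to [m]. /sobippinbe/ → sobippimbe.
Rule 3 (stop-cluster a-epenthesis): /p/ and /p/ form a stop–stop cluster, so [a] is inserted between them. /sobippimbe/ → sobipapimbe.
Rule 4 (final vowel raising): /e/ is a mid vowel in word-final position, so it raises to [i]. /sobipapimbe/ → sobipapimbi.

sobipapimbi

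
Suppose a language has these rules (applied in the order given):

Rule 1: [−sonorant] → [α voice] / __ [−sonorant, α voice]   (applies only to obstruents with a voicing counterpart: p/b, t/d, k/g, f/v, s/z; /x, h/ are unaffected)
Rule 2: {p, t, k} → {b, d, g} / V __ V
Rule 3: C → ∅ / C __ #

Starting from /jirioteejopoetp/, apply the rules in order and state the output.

jiriodeejoboet

Rule 1 (regressive voicing assimilation): no segment meets the environment; /jirioteejopoetp/ is unchanged.
Rule 2 (intervocalic voicing): /t/ is a voiceless stop between vowels /o/ and /e/, so it voices to [d]. /p/ is a voiceless stop between vowels /o/ and /o/, so it voices to [b]. /jirioteejopoetp/ → jiriodeejoboetp.
Rule 3 (final cluster simplification): /p/ is the second consonant of a word-final cluster /tp/, so it deletes. /jiriodeejoboetp/ → jiriodeejoboet.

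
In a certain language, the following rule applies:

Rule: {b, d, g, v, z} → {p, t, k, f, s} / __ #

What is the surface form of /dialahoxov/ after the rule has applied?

dialahoxof

Scanning /dialahoxov/: /d/ at position 1 is not in the conditioning environment; /v/ is a voiced obstruent in word-final position, so it devoices to [f].
Result: [dialahoxof].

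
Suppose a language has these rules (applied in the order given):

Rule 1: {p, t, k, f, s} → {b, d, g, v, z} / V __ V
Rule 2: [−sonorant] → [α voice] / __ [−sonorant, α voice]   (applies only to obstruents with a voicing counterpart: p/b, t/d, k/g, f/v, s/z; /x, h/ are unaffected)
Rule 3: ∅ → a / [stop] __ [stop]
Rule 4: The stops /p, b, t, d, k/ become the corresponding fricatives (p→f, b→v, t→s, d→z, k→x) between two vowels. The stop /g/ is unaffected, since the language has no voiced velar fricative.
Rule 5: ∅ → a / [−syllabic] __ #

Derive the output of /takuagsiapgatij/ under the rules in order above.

taguaksiavagazija

Rule 1 (intervocalic voicing): /k/ is a voiceless obstruent between vowels /a/ and /u/, so it voices to [g]. /t/ is a voiceless obstruent between vowels /a/ and /i/, so it voices to [d]. /takuagsiapgatij/ → taguagsiapgadij.
Rule 2 (regressive voicing assimilation): /g/ precedes the voiceless obstruent /s/, so it devoices to [k] by assimilation. /p/ precedes the voiced obstruent /g/, so it voices to [b] by assimilation. /taguagsiapgadij/ → taguaksiabgadij.
Rule 3 (stop-cluster a-epenthesis): /b/ and /g/ form a stop–stop cluster, so [a] is inserted between them. /taguaksiabgadij/ → taguaksiabagadij.
Rule 4 (intervocalic spirantization): /b/ is a stop between vowels /a/ and /a/, so it spirantizes to the fricative [v]. /d/ is a stop between vowels /a/ and /i/, so it spirantizes to the fricative [z]. /taguaksiabagadij/ → taguaksiavagazij.
Rule 5 (final a-epenthesis): the form ends in the consonant /j/, so [a] is inserted word-finally. /taguaksiavagazij/ → taguaksiavagazija.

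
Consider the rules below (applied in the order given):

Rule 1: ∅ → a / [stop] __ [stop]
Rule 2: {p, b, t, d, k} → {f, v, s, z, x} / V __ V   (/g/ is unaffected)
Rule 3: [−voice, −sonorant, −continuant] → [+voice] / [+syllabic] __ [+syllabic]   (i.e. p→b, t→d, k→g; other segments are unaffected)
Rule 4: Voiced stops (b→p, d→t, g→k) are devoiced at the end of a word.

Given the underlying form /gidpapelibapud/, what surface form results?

gizafafelivafut

Rule 1 (stop-cluster a-epenthesis): /d/ and /p/ form a stop–stop cluster, so [a] is inserted between them. /gidpapelibapud/ → gidapapelibapud.
Rule 2 (intervocalic spirantization): /d/ is a stop between vowels /i/ and /a/, so it spirantizes to the fricative [z]. /p/ is a stop between vowels /a/ and /a/, so it spirantizes to the fricative [f]. /p/ is a stop between vowels /a/ and /e/, so it spirantizes to the fricative [f]. /b/ is a stop between vowels /i/ and /a/, so it spirantizes to the fricative [v]. /p/ is a stop between vowels /a/ and /u/, so it spirantizes to the fricative [f]. /gidapapelibapud/ → gizafafelivafud.
Rule 3 (intervocalic voicing): no segment meets the environment; /gizafafelivafud/ is unchanged.
Rule 4 (final devoicing): /d/ is a voiced stop in word-final position, so it devoices to [t]. /gizafafelivafud/ → gizafafelivafut.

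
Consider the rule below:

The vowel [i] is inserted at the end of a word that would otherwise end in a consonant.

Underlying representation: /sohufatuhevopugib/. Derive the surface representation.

sohufatuhevopugibi

the form ends in the consonant /b/, so [i] is inserted word-finally.
Surface form: [sohufatuhevopugibi].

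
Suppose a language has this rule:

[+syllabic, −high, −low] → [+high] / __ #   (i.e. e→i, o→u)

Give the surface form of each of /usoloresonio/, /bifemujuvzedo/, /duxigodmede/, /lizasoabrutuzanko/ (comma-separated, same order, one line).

/usoloresonio/: /o/ is a mid vowel in word-final position, so it raises to [u]. → [usoloresoniu].
/bifemujuvzedo/: /o/ is a mid vowel in word-final position, so it raises to [u]. → [bifemujuvzedu].
/duxigodmede/: /e/ is a mid vowel in word-final position, so it raises to [i]. → [duxigodmedi].
/lizasoabrutuzanko/: /o/ is a mid vowel in word-final position, so it raises to [u]. → [lizasoabrutuzanku].

usoloresoniu, bifemujuvzedu, duxigodmedi, lizasoabrutuzanku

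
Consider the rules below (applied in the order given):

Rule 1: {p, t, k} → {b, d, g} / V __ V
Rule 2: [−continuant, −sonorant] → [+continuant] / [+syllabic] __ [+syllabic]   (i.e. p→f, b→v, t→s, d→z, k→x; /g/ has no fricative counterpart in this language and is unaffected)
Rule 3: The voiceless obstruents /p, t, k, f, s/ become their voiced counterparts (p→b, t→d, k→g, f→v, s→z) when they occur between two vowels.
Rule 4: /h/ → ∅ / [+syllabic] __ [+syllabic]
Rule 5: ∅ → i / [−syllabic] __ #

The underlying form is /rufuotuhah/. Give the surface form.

Rule 1 (intervocalic voicing): /t/ is a voiceless stop between vowels /o/ and /u/, so it voices to [d]. /rufuotuhah/ → rufuoduhah.
Rule 2 (intervocalic spirantization): /d/ is a stop between vowels /o/ and /u/, so it spirantizes to the fricative [z]. /rufuoduhah/ → rufuozuhah.
Rule 3 (intervocalic voicing): /f/ is a voiceless obstruent between vowels /u/ and /u/, so it voices to [v]. /rufuozuhah/ → ruvuozuhah.
Rule 4 (intervocalic h-deletion): /h/ occurs between vowels /u/ and /a/, so it deletes. /ruvuozuhah/ → ruvuozuah.
Rule 5 (final i-epenthesis): the form ends in the consonant /h/, so [i] is inserted word-finally. /ruvuozuah/ → ruvuozuahi.

ruvuozuahi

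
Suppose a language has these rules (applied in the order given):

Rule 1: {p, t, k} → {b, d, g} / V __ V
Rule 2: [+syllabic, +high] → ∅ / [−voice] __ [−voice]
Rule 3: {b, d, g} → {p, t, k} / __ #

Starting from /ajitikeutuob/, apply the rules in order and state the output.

ajidigeuduop

Rule 1 (intervocalic voicing): /t/ is a voiceless stop between vowels /i/ and /i/, so it voices to [d]. /k/ is a voiceless stop between vowels /i/ and /e/, so it voices to [g]. /t/ is a voiceless stop between vowels /u/ and /u/, so it voices to [d]. /ajitikeutuob/ → ajidigeuduob.
Rule 2 (high vowel syncope): no segment meets the environment; /ajidigeuduob/ is unchanged.
Rule 3 (final devoicing): /b/ is a voiced stop in word-final position, so it devoices to [p]. /ajidigeuduob/ → ajidigeuduop.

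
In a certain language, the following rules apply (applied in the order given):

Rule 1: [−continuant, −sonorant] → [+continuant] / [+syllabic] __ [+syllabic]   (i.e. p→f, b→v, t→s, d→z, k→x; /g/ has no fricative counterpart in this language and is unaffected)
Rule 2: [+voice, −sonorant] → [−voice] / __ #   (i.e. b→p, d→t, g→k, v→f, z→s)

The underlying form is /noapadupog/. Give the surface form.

noafazufok

Rule 1 (intervocalic spirantization): /p/ is a stop between vowels /a/ and /a/, so it spirantizes to the fricative [f]. /d/ is a stop between vowels /a/ and /u/, so it spirantizes to the fricative [z]. /p/ is a stop between vowels /u/ and /o/, so it spirantizes to the fricative [f]. /noapadupog/ → noafazufog.
Rule 2 (final devoicing): /g/ is a voiced obstruent in word-final position, so it devoices to [k]. /noafazufog/ → noafazufok.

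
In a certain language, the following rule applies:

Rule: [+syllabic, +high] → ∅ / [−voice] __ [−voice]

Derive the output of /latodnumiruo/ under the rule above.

No segment of /latodnumiruo/ meets the structural description of the rule, so the form surfaces unchanged.

latodnumiruo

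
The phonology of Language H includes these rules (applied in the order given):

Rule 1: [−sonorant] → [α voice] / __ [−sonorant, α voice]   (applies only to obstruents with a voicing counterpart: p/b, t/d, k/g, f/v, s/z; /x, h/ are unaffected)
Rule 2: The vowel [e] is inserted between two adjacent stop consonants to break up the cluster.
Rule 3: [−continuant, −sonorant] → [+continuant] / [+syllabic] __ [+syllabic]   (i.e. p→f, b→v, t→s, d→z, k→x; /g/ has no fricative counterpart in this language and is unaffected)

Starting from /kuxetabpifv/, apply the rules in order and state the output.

kuxesafefivv

Rule 1 (regressive voicing assimilation): /b/ precedes the voiceless obstruent /p/, so it devoices to [p] by assimilation. /f/ precedes the voiced obstruent /v/, so it voices to [v] by assimilation. /kuxetabpifv/ → kuxetappivv.
Rule 2 (stop-cluster e-epenthesis): /p/ and /p/ form a stop–stop cluster, so [e] is inserted between them. /kuxetappivv/ → kuxetapepivv.
Rule 3 (intervocalic spirantization): /t/ is a stop between vowels /e/ and /a/, so it spirantizes to the fricative [s]. /p/ is a stop between vowels /a/ and /e/, so it spirantizes to the fricative [f]. /p/ is a stop between vowels /e/ and /i/, so it spirantizes to the fricative [f]. /kuxetapepivv/ → kuxesafefivv.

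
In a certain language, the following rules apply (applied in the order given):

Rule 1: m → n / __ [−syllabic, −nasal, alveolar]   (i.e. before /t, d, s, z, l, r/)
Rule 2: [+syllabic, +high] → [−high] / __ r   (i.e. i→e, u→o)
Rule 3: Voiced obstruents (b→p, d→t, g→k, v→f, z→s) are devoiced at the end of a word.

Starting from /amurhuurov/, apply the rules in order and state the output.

amorhuorof

Rule 1 (nasal place assimilation): no segment meets the environment; /amurhuurov/ is unchanged.
Rule 2 (pre-rhotic lowering): /u/ is a high vowel immediately before /r/, so it lowers to [o]. /u/ is a high vowel immediately before /r/, so it lowers to [o]. /amurhuurov/ → amorhuorov.
Rule 3 (final devoicing): /v/ is a voiced obstruent in word-final position, so it devoices to [f]. /amorhuorov/ → amorhuorof.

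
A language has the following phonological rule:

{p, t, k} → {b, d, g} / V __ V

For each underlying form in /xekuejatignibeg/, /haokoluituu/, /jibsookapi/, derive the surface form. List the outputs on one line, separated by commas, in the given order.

/xekuejatignibeg/: /k/ is a voiceless stop between vowels /e/ and /u/, so it voices to [g]. /t/ is a voiceless stop between vowels /a/ and /i/, so it voices to [d]. → [xeguejadignibeg].
/haokoluituu/: /k/ is a voiceless stop between vowels /o/ and /o/, so it voices to [g]. /t/ is a voiceless stop between vowels /i/ and /u/, so it voices to [d]. → [haogoluiduu].
/jibsookapi/: /k/ is a voiceless stop between vowels /o/ and /a/, so it voices to [g]. /p/ is a voiceless stop between vowels /a/ and /i/, so it voices to [b]. → [jibsoogabi].

xeguejadignibeg, haogoluiduu, jibsoogabi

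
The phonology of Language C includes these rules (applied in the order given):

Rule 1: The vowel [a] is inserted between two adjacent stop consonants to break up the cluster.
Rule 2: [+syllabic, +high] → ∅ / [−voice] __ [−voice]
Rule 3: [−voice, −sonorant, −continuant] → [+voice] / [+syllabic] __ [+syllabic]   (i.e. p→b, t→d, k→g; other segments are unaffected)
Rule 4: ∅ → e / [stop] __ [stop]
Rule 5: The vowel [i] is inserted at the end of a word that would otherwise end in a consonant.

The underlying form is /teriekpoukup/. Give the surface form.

teriegaboukepi

Rule 1 (stop-cluster a-epenthesis): /k/ and /p/ form a stop–stop cluster, so [a] is inserted between them. /teriekpoukup/ → teriekapoukup.
Rule 2 (high vowel syncope): /u/ is a high vowel flanked by voiceless consonants /k/ and /p/, so it deletes. /teriekapoukup/ → teriekapoukp.
Rule 3 (intervocalic voicing): /k/ is a voiceless stop between vowels /e/ and /a/, so it voices to [g]. /p/ is a voiceless stop between vowels /a/ and /o/, so it voices to [b]. /teriekapoukp/ → teriegaboukp.
Rule 4 (stop-cluster e-epenthesis): /k/ and /p/ form a stop–stop cluster, so [e] is inserted between them. /teriegaboukp/ → teriegaboukep.
Rule 5 (final i-epenthesis): the form ends in the consonant /p/, so [i] is inserted word-finally. /teriegaboukep/ → teriegaboukepi.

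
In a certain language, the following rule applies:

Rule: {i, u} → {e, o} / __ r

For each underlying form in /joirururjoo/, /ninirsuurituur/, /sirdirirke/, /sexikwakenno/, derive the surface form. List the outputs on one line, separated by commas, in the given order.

/joirururjoo/: /i/ is a high vowel immediately before /r/, so it lowers to [e]. /u/ is a high vowel immediately before /r/, so it lowers to [o]. /u/ is a high vowel immediately before /r/, so it lowers to [o]. → [joerororjoo].
/ninirsuurituur/: /i/ is a high vowel immediately before /r/, so it lowers to [e]. /u/ is a high vowel immediately before /r/, so it lowers to [o]. /u/ is a high vowel immediately before /r/, so it lowers to [o]. → [ninersuorituor].
/sirdirirke/: /i/ is a high vowel immediately before /r/, so it lowers to [e]. /i/ is a high vowel immediately before /r/, so it lowers to [e]. /i/ is a high vowel immediately before /r/, so it lowers to [e]. → [serdererke].
/sexikwakenno/: the rule's environment is not met; surfaces unchanged as [sexikwakenno].

joerororjoo, ninersuorituor, serdererke, sexikwakenno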